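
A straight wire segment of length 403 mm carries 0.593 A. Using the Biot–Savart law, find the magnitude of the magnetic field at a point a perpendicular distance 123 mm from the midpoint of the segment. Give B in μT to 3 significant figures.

For a finite straight segment, B = (μ₀I/4πd)(sinθ₁ + sinθ₂), where θ₁, θ₂ are the angles from the perpendicular to each end.
The perpendicular from the point meets the wire at its midpoint, so each end is L/2 = 0.2015 m away along the wire.
sinθ₁ = 0.2015/√(0.2015²+0.123²) = 0.8535; sinθ₂ = 0.2015/√(0.2015²+0.123²) = 0.8535.
B = (4π×10⁻⁷ × 0.593) / (4π × 0.123) × (0.8535 + 0.8535) = 8.23×10⁻⁷ T.

B ≈ 0.823 μT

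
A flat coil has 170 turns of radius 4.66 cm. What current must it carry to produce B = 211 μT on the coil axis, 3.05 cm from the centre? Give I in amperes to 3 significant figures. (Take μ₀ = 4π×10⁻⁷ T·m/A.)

For an N-turn coil, B = Nμ₀IR²/[2(R²+z²)^(3/2)] with R = 0.0466 m, z = 0.0305 m, so I = 2B(R²+z²)^(3/2)/(Nμ₀R²) = 2 × 2.11×10⁻⁴ × 1.73×10⁻⁴ / (170 × 4π×10⁻⁷ × 0.002172) = 0.157 A.

I ≈ 0.157 A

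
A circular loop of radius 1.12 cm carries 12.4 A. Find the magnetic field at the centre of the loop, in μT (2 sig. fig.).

B ≈ 700 μT

At the centre of a circular loop the Biot–Savart law gives B = μ₀I/(2R).
B = (4π×10⁻⁷ × 12.4) / (2 × 0.0112) = 6.96×10⁻⁴ T.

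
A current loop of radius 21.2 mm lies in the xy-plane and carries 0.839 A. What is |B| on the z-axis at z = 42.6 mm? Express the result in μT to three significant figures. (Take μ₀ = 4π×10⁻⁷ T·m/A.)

On the axis of a circular loop, B = μ₀IR² / [2(R²+z²)^(3/2)].
R² + z² = (0.0212)² + (0.0426)² = 0.002264 m², and (R²+z²)^(3/2) = 1.08×10⁻⁴ m³.
B = (4π×10⁻⁷ × 0.839 × 0.0004494) / (2 × 1.08×10⁻⁴) = 2.20×10⁻⁶ T.

B ≈ 2.20 μT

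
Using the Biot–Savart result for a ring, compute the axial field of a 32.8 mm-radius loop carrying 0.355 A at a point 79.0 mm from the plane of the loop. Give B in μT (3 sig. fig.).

B ≈ 0.383 μT

On the axis of a circular loop, B = μ₀IR² / [2(R²+z²)^(3/2)].
R² + z² = (0.0328)² + (0.079)² = 0.007317 m², and (R²+z²)^(3/2) = 6.26×10⁻⁴ m³.
B = (4π×10⁻⁷ × 0.355 × 0.001076) / (2 × 6.26×10⁻⁴) = 3.83×10⁻⁷ T.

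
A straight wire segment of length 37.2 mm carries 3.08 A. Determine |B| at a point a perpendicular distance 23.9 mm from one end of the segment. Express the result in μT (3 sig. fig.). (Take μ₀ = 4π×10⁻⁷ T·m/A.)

B ≈ 10.8 μT

For a finite straight segment, B = (μ₀I/4πd)(sinθ₁ + sinθ₂), where θ₁, θ₂ are the angles from the perpendicular to each end.
The perpendicular foot is at one end, so the two end-offsets along the wire are 0 and L = 0.0372 m.
sinθ₁ = 0/√(0²+0.0239²) = 0.0000; sinθ₂ = 0.0372/√(0.0372²+0.0239²) = 0.8413.
B = (4π×10⁻⁷ × 3.08) / (4π × 0.0239) × (0.0000 + 0.8413) = 1.08×10⁻⁵ T.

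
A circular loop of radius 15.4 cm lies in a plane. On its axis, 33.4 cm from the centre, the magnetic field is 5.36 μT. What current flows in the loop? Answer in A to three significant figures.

On the axis of a loop, B = μ₀IR²/[2(R²+z²)^(3/2)], so I = 2B(R²+z²)^(3/2)/(μ₀R²).
R² + z² = 0.02372 + 0.1116 = 0.1353 m²; raised to 3/2 gives 4.98×10⁻² m³.
I = 2 × 5.36×10⁻⁶ × 4.98×10⁻² / (1.26×10⁻⁶ × 0.02372) = 17.9 A.

I ≈ 17.9 A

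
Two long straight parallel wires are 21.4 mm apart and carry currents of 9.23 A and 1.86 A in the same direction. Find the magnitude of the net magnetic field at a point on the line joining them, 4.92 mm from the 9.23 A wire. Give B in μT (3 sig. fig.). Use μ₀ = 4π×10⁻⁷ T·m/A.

Each long wire gives B = μ₀I/(2πd). Distances are d₁ = 0.00492 m and d₂ = 0.01648 m.
B₁ = 3.75×10⁻⁴ T, B₂ = 2.26×10⁻⁵ T.
Between parallel currents the two contributions point in opposite directions, so they subtract. B = |B₁ − B₂| = |3.75×10⁻⁴ − 2.26×10⁻⁵| = 3.53×10⁻⁴ T.

B ≈ 353 μT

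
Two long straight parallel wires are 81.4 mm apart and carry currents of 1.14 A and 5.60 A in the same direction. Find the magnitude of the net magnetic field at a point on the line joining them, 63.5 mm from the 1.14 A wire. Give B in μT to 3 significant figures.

B ≈ 59.0 μT

Each long wire gives B = μ₀I/(2πd). Distances are d₁ = 0.0635 m and d₂ = 0.0179 m.
B₁ = 3.59×10⁻⁶ T, B₂ = 6.26×10⁻⁵ T.
Between parallel currents the two contributions point in opposite directions, so they subtract. B = |B₁ − B₂| = |3.59×10⁻⁶ − 6.26×10⁻⁵| = 5.90×10⁻⁵ T.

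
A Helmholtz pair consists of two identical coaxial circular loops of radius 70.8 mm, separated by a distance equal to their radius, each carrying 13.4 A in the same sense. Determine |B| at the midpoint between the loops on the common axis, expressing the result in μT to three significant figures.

B ≈ 170 μT

Each loop contributes B = μ₀IR²/[2(R²+z²)^(3/2)] on the axis, with z measured from that loop.
Loop 1 (z = 0.0354 m): B₁ = 8.51×10⁻⁵ T. Loop 2 (z = 0.0354 m): B₂ = 8.51×10⁻⁵ T.
The fields add: B = B₁ + B₂ = 1.70×10⁻⁴ T.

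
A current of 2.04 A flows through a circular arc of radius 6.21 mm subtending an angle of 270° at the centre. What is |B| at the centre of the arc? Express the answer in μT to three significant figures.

The Biot–Savart field of a circular arc at its centre is B = μ₀Iφ/(4πR), with φ = 4.712 rad.
B = (4π×10⁻⁷ × 2.04 × 4.712) / (4π × 0.00621) = 1.55×10⁻⁴ T.

B ≈ 155 μT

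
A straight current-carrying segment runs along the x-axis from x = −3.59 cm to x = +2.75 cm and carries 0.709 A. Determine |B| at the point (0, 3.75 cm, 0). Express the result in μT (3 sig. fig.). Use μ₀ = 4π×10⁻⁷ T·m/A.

For a finite straight segment, B = (μ₀I/4πd)(sinθ₁ + sinθ₂), where θ₁, θ₂ are the angles from the perpendicular to each end.
The perpendicular distance is d = 0.0375 m; the end-offsets along the wire are a = 0.0359 m and b = 0.0275 m.
sinθ₁ = 0.0359/√(0.0359²+0.0375²) = 0.6915; sinθ₂ = 0.0275/√(0.0275²+0.0375²) = 0.5914.
B = (4π×10⁻⁷ × 0.709) / (4π × 0.0375) × (0.6915 + 0.5914) = 2.43×10⁻⁶ T.

B ≈ 2.43 μT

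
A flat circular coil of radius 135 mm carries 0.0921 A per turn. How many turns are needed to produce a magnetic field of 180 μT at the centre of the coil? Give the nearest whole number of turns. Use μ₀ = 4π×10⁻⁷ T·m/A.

For an N-turn coil, B = Nμ₀I/(2R). A single turn gives B₁ = 4.29×10⁻⁷ T with R = 0.135 m.
N = B/B₁ = 1.80×10⁻⁴ / 4.29×10⁻⁷ = 419.92.

N = 420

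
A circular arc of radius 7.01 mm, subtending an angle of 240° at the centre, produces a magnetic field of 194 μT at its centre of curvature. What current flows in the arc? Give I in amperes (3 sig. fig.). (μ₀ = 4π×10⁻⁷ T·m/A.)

I ≈ 3.25 A

For a circular arc, B = μ₀Iφ/(4πR) with φ in radians; here φ = 4.189 rad.
So I = 4πRB/(μ₀φ) = 4π × 0.00701 × 1.94×10⁻⁴ / (4π×10⁻⁷ × 4.189) = 3.25 A.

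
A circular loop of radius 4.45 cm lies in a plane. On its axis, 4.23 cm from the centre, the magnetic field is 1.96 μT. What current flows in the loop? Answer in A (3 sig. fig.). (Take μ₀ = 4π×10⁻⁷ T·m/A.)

On the axis of a loop, B = μ₀IR²/[2(R²+z²)^(3/2)], so I = 2B(R²+z²)^(3/2)/(μ₀R²).
R² + z² = 0.00198 + 0.001789 = 0.00377 m²; raised to 3/2 gives 2.31×10⁻⁴ m³.
I = 2 × 1.96×10⁻⁶ × 2.31×10⁻⁴ / (1.26×10⁻⁶ × 0.00198) = 0.365 A.

I ≈ 0.365 A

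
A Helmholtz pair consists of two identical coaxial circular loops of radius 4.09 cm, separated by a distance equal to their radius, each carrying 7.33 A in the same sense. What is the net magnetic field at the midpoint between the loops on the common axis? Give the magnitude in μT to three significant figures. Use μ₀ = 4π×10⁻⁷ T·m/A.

Each loop contributes B = μ₀IR²/[2(R²+z²)^(3/2)] on the axis, with z measured from that loop.
Loop 1 (z = 0.02045 m): B₁ = 8.06×10⁻⁵ T. Loop 2 (z = 0.02045 m): B₂ = 8.06×10⁻⁵ T.
The fields add: B = B₁ + B₂ = 1.61×10⁻⁴ T.

B ≈ 161 μT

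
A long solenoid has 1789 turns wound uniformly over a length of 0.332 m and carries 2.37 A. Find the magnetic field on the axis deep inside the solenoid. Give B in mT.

B ≈ 16.0 mT

Inside a long solenoid, B = μ₀nI with n = 5389 turns/m.
B = 4π×10⁻⁷ × 5389 × 2.37 = 1.60×10⁻² T.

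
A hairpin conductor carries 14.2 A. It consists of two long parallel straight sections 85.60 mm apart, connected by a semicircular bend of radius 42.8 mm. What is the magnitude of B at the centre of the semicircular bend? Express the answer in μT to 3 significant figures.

The semicircular arc contributes B_arc = μ₀I·π/(4πR) = μ₀I/(4R) = 1.04×10⁻⁴ T.
Each semi-infinite lead is at perpendicular distance R = 0.0428 m from the centre, with the perpendicular foot at its near end, so it contributes μ₀I/(4πR); both point the same way, together 6.64×10⁻⁵ T.
Arc and leads all point the same direction: B = 1.04×10⁻⁴ + 6.64×10⁻⁵ = 1.71×10⁻⁴ T.

B ≈ 171 μT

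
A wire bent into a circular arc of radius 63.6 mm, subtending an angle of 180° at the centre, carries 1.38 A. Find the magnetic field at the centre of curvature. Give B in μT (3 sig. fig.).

The Biot–Savart field of a circular arc at its centre is B = μ₀Iφ/(4πR), with φ = 3.142 rad.
B = (4π×10⁻⁷ × 1.38 × 3.142) / (4π × 0.0636) = 6.82×10⁻⁶ T.

B ≈ 6.82 μT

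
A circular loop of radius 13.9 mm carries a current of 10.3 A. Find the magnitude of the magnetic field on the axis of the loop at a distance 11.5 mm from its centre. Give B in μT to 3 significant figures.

On the axis of a circular loop, B = μ₀IR² / [2(R²+z²)^(3/2)].
R² + z² = (0.0139)² + (0.0115)² = 0.0003255 m², and (R²+z²)^(3/2) = 5.87×10⁻⁶ m³.
B = (4π×10⁻⁷ × 10.3 × 0.0001932) / (2 × 5.87×10⁻⁶) = 2.13×10⁻⁴ T.

B ≈ 213 μT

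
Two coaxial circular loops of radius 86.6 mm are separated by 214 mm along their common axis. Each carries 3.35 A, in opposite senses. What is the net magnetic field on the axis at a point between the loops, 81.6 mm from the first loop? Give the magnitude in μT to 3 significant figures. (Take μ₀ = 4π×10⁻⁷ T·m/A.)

Each loop contributes B = μ₀IR²/[2(R²+z²)^(3/2)] on the axis, with z measured from that loop.
Loop 1 (z = 0.0816 m): B₁ = 9.37×10⁻⁶ T. Loop 2 (z = 0.1324 m): B₂ = 3.99×10⁻⁶ T.
The fields oppose: B = |B₁ − B₂| = 5.38×10⁻⁶ T.

B ≈ 5.38 μT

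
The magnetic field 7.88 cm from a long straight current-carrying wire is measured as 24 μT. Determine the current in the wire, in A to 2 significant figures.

For a long straight wire B = μ₀I/(2πd), so I = 2πdB/μ₀.
I = 2π × 0.0788 × 2.40×10⁻⁵ / (4π×10⁻⁷) = 9.46 A.

I ≈ 9.5 A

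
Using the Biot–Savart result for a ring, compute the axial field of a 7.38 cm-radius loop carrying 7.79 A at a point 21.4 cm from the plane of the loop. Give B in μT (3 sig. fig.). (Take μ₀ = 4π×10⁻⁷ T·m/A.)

B ≈ 2.30 μT

On the axis of a circular loop, B = μ₀IR² / [2(R²+z²)^(3/2)].
R² + z² = (0.0738)² + (0.214)² = 0.05124 m², and (R²+z²)^(3/2) = 1.16×10⁻² m³.
B = (4π×10⁻⁷ × 7.79 × 0.005446) / (2 × 1.16×10⁻²) = 2.30×10⁻⁶ T.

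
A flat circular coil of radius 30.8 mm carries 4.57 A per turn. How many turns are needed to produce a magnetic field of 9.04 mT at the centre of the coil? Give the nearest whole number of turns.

For an N-turn coil, B = Nμ₀I/(2R). A single turn gives B₁ = 9.32×10⁻⁵ T with R = 0.0308 m.
N = B/B₁ = 9.04×10⁻³ / 9.32×10⁻⁵ = 96.97.

N = 97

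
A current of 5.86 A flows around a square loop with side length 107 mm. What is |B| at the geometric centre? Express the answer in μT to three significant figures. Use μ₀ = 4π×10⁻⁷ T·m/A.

B ≈ 62.0 μT

Each side is a finite straight segment at perpendicular distance d = a/(2 tan(π/4)) = 0.0535 m from the centre, with end-angles ±π/4.
One side contributes B₁ = (μ₀I/4πd)·2 sin(π/4) = 1.55×10⁻⁵ T.
All 4 sides add in the same direction: B = 4 × 1.55×10⁻⁵ = 6.20×10⁻⁵ T.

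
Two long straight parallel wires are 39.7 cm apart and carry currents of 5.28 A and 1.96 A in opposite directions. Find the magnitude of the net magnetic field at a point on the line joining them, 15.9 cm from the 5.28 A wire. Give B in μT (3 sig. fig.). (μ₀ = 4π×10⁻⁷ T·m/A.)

Each long wire gives B = μ₀I/(2πd). Distances are d₁ = 0.159 m and d₂ = 0.238 m.
B₁ = 6.64×10⁻⁶ T, B₂ = 1.65×10⁻⁶ T.
Between antiparallel currents both contributions point the same way, so they add. B = B₁ + B₂ = 6.64×10⁻⁶ + 1.65×10⁻⁶ = 8.29×10⁻⁶ T.

B ≈ 8.29 μT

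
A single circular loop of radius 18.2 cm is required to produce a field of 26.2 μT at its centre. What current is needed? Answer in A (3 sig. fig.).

I ≈ 7.59 A

At the centre of a circular loop B = μ₀I/(2R), so I = 2RB/μ₀.
With R = 0.182 m, I = 2 × 0.182 × 2.62×10⁻⁵ / (4π×10⁻⁷) = 7.59 A.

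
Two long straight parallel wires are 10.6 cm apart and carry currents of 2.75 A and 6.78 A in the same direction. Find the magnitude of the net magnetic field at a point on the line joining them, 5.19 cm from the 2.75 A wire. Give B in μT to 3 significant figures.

B ≈ 14.5 μT

Each long wire gives B = μ₀I/(2πd). Distances are d₁ = 0.0519 m and d₂ = 0.0541 m.
B₁ = 1.06×10⁻⁵ T, B₂ = 2.51×10⁻⁵ T.
Between parallel currents the two contributions point in opposite directions, so they subtract. B = |B₁ − B₂| = |1.06×10⁻⁵ − 2.51×10⁻⁵| = 1.45×10⁻⁵ T.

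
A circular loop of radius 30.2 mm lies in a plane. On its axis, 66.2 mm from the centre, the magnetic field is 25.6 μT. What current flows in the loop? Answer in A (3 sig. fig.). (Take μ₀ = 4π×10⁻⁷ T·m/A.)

On the axis of a loop, B = μ₀IR²/[2(R²+z²)^(3/2)], so I = 2B(R²+z²)^(3/2)/(μ₀R²).
R² + z² = 0.000912 + 0.004382 = 0.005294 m²; raised to 3/2 gives 3.85×10⁻⁴ m³.
I = 2 × 2.56×10⁻⁵ × 3.85×10⁻⁴ / (1.26×10⁻⁶ × 0.000912) = 17.2 A.

I ≈ 17.2 A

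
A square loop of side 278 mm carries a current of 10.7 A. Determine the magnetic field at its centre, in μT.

Each side is a finite straight segment at perpendicular distance d = a/(2 tan(π/4)) = 0.139 m from the centre, with end-angles ±π/4.
One side contributes B₁ = (μ₀I/4πd)·2 sin(π/4) = 1.09×10⁻⁵ T.
All 4 sides add in the same direction: B = 4 × 1.09×10⁻⁵ = 4.35×10⁻⁵ T.

B ≈ 43.5 μT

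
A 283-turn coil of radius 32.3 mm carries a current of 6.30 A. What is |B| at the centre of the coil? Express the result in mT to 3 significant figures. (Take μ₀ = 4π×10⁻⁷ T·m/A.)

For an N-turn flat coil, B = Nμ₀I/(2R) with R = 0.0323 m.
B = 283 × 1.23×10⁻⁴ T = 3.47×10⁻² T.

B ≈ 34.7 mT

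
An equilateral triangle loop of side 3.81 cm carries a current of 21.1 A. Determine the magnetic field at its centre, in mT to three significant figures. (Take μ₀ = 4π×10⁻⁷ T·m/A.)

Each side is a finite straight segment at perpendicular distance d = a/(2 tan(π/3)) = 0.011 m from the centre, with end-angles ±π/3.
One side contributes B₁ = (μ₀I/4πd)·2 sin(π/3) = 3.32×10⁻⁴ T.
All 3 sides add in the same direction: B = 3 × 3.32×10⁻⁴ = 9.97×10⁻⁴ T.

B ≈ 0.997 mT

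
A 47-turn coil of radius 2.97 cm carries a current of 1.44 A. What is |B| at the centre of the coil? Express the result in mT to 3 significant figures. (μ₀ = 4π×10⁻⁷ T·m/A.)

For an N-turn flat coil, B = Nμ₀I/(2R) with R = 0.0297 m.
B = 47 × 3.05×10⁻⁵ T = 1.43×10⁻³ T.

B ≈ 1.43 mT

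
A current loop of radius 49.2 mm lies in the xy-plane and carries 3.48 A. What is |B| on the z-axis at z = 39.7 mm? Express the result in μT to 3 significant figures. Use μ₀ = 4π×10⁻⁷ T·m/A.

On the axis of a circular loop, B = μ₀IR² / [2(R²+z²)^(3/2)].
R² + z² = (0.0492)² + (0.0397)² = 0.003997 m², and (R²+z²)^(3/2) = 2.53×10⁻⁴ m³.
B = (4π×10⁻⁷ × 3.48 × 0.002421) / (2 × 2.53×10⁻⁴) = 2.09×10⁻⁵ T.

B ≈ 20.9 μT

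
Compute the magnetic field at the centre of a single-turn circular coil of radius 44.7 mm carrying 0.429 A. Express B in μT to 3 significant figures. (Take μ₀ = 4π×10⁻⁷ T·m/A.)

B ≈ 6.03 μT

At the centre of a circular loop the Biot–Savart law gives B = μ₀I/(2R).
B = (4π×10⁻⁷ × 0.429) / (2 × 0.0447) = 6.03×10⁻⁶ T.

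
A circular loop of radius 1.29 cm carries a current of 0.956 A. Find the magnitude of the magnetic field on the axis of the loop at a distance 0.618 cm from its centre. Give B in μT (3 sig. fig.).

B ≈ 34.2 μT

On the axis of a circular loop, B = μ₀IR² / [2(R²+z²)^(3/2)].
R² + z² = (0.0129)² + (0.00618)² = 0.0002046 m², and (R²+z²)^(3/2) = 2.93×10⁻⁶ m³.
B = (4π×10⁻⁷ × 0.956 × 0.0001664) / (2 × 2.93×10⁻⁶) = 3.42×10⁻⁵ T.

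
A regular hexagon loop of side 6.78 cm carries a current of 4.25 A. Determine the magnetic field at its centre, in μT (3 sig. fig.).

Each side is a finite straight segment at perpendicular distance d = a/(2 tan(π/6)) = 0.05872 m from the centre, with end-angles ±π/6.
One side contributes B₁ = (μ₀I/4πd)·2 sin(π/6) = 7.24×10⁻⁶ T.
All 6 sides add in the same direction: B = 6 × 7.24×10⁻⁶ = 4.34×10⁻⁵ T.

B ≈ 43.4 μT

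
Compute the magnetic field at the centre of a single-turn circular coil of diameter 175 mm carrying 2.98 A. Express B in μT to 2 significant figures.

B ≈ 21 μT

At the centre of a circular loop the Biot–Savart law gives B = μ₀I/(2R) (so R = 0.0875 m).
B = (4π×10⁻⁷ × 2.98) / (2 × 0.0875) = 2.14×10⁻⁵ T.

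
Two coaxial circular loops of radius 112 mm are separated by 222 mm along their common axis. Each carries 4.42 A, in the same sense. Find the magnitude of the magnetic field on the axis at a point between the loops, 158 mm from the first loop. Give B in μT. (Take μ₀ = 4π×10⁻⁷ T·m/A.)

B ≈ 21.0 μT

Each loop contributes B = μ₀IR²/[2(R²+z²)^(3/2)] on the axis, with z measured from that loop.
Loop 1 (z = 0.158 m): B₁ = 4.80×10⁻⁶ T. Loop 2 (z = 0.064 m): B₂ = 1.62×10⁻⁵ T.
The fields add: B = B₁ + B₂ = 2.10×10⁻⁵ T.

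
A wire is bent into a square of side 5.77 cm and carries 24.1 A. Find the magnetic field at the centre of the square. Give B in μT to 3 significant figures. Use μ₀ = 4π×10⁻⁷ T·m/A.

B ≈ 473 μT

Each side is a finite straight segment at perpendicular distance d = a/(2 tan(π/4)) = 0.02885 m from the centre, with end-angles ±π/4.
One side contributes B₁ = (μ₀I/4πd)·2 sin(π/4) = 1.18×10⁻⁴ T.
All 4 sides add in the same direction: B = 4 × 1.18×10⁻⁴ = 4.73×10⁻⁴ T.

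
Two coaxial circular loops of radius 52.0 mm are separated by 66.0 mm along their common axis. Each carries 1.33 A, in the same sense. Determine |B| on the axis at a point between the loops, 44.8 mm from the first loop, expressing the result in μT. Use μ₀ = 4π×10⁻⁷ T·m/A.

Each loop contributes B = μ₀IR²/[2(R²+z²)^(3/2)] on the axis, with z measured from that loop.
Loop 1 (z = 0.0448 m): B₁ = 6.99×10⁻⁶ T. Loop 2 (z = 0.0212 m): B₂ = 1.28×10⁻⁵ T.
The fields add: B = B₁ + B₂ = 1.97×10⁻⁵ T.

B ≈ 19.7 μT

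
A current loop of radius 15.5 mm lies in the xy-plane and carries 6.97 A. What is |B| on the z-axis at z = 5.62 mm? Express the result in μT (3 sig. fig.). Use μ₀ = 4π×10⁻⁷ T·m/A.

On the axis of a circular loop, B = μ₀IR² / [2(R²+z²)^(3/2)].
R² + z² = (0.0155)² + (0.00562)² = 0.0002718 m², and (R²+z²)^(3/2) = 4.48×10⁻⁶ m³.
B = (4π×10⁻⁷ × 6.97 × 0.0002402) / (2 × 4.48×10⁻⁶) = 2.35×10⁻⁴ T.

B ≈ 235 μT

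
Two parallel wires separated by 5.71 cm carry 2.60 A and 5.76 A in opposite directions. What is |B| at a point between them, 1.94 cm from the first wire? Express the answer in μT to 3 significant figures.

B ≈ 57.4 μT

Each long wire gives B = μ₀I/(2πd). Distances are d₁ = 0.0194 m and d₂ = 0.0377 m.
B₁ = 2.68×10⁻⁵ T, B₂ = 3.06×10⁻⁵ T.
Between antiparallel currents both contributions point the same way, so they add. B = B₁ + B₂ = 2.68×10⁻⁵ + 3.06×10⁻⁵ = 5.74×10⁻⁵ T.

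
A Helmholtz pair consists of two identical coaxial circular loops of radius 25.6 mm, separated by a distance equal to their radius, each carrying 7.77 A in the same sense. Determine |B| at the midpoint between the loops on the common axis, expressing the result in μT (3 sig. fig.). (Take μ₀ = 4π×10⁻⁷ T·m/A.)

Each loop contributes B = μ₀IR²/[2(R²+z²)^(3/2)] on the axis, with z measured from that loop.
Loop 1 (z = 0.0128 m): B₁ = 1.36×10⁻⁴ T. Loop 2 (z = 0.0128 m): B₂ = 1.36×10⁻⁴ T.
The fields add: B = B₁ + B₂ = 2.73×10⁻⁴ T.

B ≈ 273 μT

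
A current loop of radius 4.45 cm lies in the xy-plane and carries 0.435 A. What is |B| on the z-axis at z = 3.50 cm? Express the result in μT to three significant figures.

B ≈ 2.98 μT

On the axis of a circular loop, B = μ₀IR² / [2(R²+z²)^(3/2)].
R² + z² = (0.0445)² + (0.035)² = 0.003205 m², and (R²+z²)^(3/2) = 1.81×10⁻⁴ m³.
B = (4π×10⁻⁷ × 0.435 × 0.00198) / (2 × 1.81×10⁻⁴) = 2.98×10⁻⁶ T.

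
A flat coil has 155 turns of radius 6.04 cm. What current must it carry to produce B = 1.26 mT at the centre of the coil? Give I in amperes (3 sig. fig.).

I ≈ 0.781 A

For an N-turn coil, B = Nμ₀I/(2R) with R = 0.0604 m, so I = 2RB/(Nμ₀) = 2 × 0.0604 × 1.26×10⁻³ / (155 × 4π×10⁻⁷) = 0.781 A.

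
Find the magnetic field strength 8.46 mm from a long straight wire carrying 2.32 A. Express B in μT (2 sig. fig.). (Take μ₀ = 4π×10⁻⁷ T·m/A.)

For an infinitely long straight wire, B = μ₀I/(2πd).
B = (4π×10⁻⁷ × 2.32) / (2π × 0.00846) = 5.48×10⁻⁵ T.

B ≈ 55 μT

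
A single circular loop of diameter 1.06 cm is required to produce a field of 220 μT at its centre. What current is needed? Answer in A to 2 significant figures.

At the centre of a circular loop B = μ₀I/(2R), so I = 2RB/μ₀.
With R = 0.0053 m, I = 2 × 0.0053 × 2.20×10⁻⁴ / (4π×10⁻⁷) = 1.86 A.

I ≈ 1.9 A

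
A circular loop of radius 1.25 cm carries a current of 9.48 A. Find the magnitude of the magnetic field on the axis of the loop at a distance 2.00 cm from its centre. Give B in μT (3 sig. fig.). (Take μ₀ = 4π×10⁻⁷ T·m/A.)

B ≈ 70.9 μT

On the axis of a circular loop, B = μ₀IR² / [2(R²+z²)^(3/2)].
R² + z² = (0.0125)² + (0.02)² = 0.0005563 m², and (R²+z²)^(3/2) = 1.31×10⁻⁵ m³.
B = (4π×10⁻⁷ × 9.48 × 0.0001563) / (2 × 1.31×10⁻⁵) = 7.09×10⁻⁵ T.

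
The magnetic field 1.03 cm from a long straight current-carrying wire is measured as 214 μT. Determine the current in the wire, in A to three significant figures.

I ≈ 11.0 A

For a long straight wire B = μ₀I/(2πd), so I = 2πdB/μ₀.
I = 2π × 0.0103 × 2.14×10⁻⁴ / (4π×10⁻⁷) = 11.0 A.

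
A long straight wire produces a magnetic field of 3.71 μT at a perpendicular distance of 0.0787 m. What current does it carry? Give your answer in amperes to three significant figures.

I ≈ 1.46 A

For a long straight wire B = μ₀I/(2πd), so I = 2πdB/μ₀.
I = 2π × 0.0787 × 3.71×10⁻⁶ / (4π×10⁻⁷) = 1.46 A.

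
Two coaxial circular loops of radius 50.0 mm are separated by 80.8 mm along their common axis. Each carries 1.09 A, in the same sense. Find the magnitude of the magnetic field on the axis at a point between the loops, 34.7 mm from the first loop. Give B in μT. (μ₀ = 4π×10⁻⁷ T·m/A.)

B ≈ 13.0 μT

Each loop contributes B = μ₀IR²/[2(R²+z²)^(3/2)] on the axis, with z measured from that loop.
Loop 1 (z = 0.0347 m): B₁ = 7.59×10⁻⁶ T. Loop 2 (z = 0.0461 m): B₂ = 5.44×10⁻⁶ T.
The fields add: B = B₁ + B₂ = 1.30×10⁻⁵ T.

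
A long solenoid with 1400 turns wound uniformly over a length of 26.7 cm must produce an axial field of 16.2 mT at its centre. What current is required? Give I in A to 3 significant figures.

Inside a long solenoid B = μ₀nI with n = 5243 m⁻¹, so I = B/(μ₀n).
I = 1.62×10⁻² / (4π×10⁻⁷ × 5243) = 2.46 A.

I ≈ 2.46 A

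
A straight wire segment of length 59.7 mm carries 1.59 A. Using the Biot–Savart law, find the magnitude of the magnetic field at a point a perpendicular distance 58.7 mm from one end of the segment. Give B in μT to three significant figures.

For a finite straight segment, B = (μ₀I/4πd)(sinθ₁ + sinθ₂), where θ₁, θ₂ are the angles from the perpendicular to each end.
The perpendicular foot is at one end, so the two end-offsets along the wire are 0 and L = 0.0597 m.
sinθ₁ = 0/√(0²+0.0587²) = 0.0000; sinθ₂ = 0.0597/√(0.0597²+0.0587²) = 0.7131.
B = (4π×10⁻⁷ × 1.59) / (4π × 0.0587) × (0.0000 + 0.7131) = 1.93×10⁻⁶ T.

B ≈ 1.93 μT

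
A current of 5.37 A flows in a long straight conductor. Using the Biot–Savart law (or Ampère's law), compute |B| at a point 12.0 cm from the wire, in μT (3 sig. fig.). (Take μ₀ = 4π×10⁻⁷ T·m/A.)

B ≈ 8.95 μT

For an infinitely long straight wire, B = μ₀I/(2πd).
B = (4π×10⁻⁷ × 5.37) / (2π × 0.12) = 8.95×10⁻⁶ T.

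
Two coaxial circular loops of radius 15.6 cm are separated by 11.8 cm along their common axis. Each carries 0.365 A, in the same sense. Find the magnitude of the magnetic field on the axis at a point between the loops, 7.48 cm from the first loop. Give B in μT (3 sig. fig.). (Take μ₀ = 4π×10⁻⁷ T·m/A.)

Each loop contributes B = μ₀IR²/[2(R²+z²)^(3/2)] on the axis, with z measured from that loop.
Loop 1 (z = 0.0748 m): B₁ = 1.08×10⁻⁶ T. Loop 2 (z = 0.0432 m): B₂ = 1.32×10⁻⁶ T.
The fields add: B = B₁ + B₂ = 2.39×10⁻⁶ T.

B ≈ 2.39 μT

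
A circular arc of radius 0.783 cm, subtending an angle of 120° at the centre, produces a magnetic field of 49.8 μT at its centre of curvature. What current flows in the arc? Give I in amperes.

For a circular arc, B = μ₀Iφ/(4πR) with φ in radians; here φ = 2.094 rad.
So I = 4πRB/(μ₀φ) = 4π × 0.00783 × 4.98×10⁻⁵ / (4π×10⁻⁷ × 2.094) = 1.86 A.

I ≈ 1.86 A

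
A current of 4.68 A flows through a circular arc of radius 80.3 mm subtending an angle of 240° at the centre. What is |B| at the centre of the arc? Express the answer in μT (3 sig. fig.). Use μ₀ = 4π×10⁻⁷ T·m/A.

The Biot–Savart field of a circular arc at its centre is B = μ₀Iφ/(4πR), with φ = 4.189 rad.
B = (4π×10⁻⁷ × 4.68 × 4.189) / (4π × 0.0803) = 2.44×10⁻⁵ T.

B ≈ 24.4 μT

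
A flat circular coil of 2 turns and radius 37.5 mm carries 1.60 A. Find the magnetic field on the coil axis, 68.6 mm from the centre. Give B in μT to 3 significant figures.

B ≈ 5.92 μT

For an N-turn flat coil, B = Nμ₀IR²/[2(R²+z²)^(3/2)] with R = 0.0375 m, z = 0.0686 m.
B = 2 × 2.96×10⁻⁶ T = 5.92×10⁻⁶ T.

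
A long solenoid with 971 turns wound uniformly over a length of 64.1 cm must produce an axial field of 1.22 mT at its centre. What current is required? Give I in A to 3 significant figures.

I ≈ 0.641 A

Inside a long solenoid B = μ₀nI with n = 1515 m⁻¹, so I = B/(μ₀n).
I = 1.22×10⁻³ / (4π×10⁻⁷ × 1515) = 0.641 A.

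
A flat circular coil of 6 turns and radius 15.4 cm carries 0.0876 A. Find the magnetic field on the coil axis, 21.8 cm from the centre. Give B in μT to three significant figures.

For an N-turn flat coil, B = Nμ₀IR²/[2(R²+z²)^(3/2)] with R = 0.154 m, z = 0.218 m.
B = 6 × 6.86×10⁻⁸ T = 4.12×10⁻⁷ T.

B ≈ 0.412 μT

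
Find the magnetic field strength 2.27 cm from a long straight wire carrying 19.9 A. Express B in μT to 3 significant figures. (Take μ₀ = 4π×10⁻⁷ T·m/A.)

For an infinitely long straight wire, B = μ₀I/(2πd).
B = (4π×10⁻⁷ × 19.9) / (2π × 0.0227) = 1.75×10⁻⁴ T.

B ≈ 175 μT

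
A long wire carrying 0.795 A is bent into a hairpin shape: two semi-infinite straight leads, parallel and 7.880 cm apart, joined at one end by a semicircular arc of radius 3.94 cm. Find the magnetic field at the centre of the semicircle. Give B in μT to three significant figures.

B ≈ 10.4 μT

The semicircular arc contributes B_arc = μ₀I·π/(4πR) = μ₀I/(4R) = 6.34×10⁻⁶ T.
Each semi-infinite lead is at perpendicular distance R = 0.0394 m from the centre, with the perpendicular foot at its near end, so it contributes μ₀I/(4πR); both point the same way, together 4.04×10⁻⁶ T.
Arc and leads all point the same direction: B = 6.34×10⁻⁶ + 4.04×10⁻⁶ = 1.04×10⁻⁵ T.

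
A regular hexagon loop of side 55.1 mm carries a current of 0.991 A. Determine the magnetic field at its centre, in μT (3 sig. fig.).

B ≈ 12.5 μT

Each side is a finite straight segment at perpendicular distance d = a/(2 tan(π/6)) = 0.04772 m from the centre, with end-angles ±π/6.
One side contributes B₁ = (μ₀I/4πd)·2 sin(π/6) = 2.08×10⁻⁶ T.
All 6 sides add in the same direction: B = 6 × 2.08×10⁻⁶ = 1.25×10⁻⁵ T.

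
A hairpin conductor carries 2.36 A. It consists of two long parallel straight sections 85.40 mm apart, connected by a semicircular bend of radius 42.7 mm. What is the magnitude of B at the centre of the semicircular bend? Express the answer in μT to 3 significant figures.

B ≈ 28.4 μT

The semicircular arc contributes B_arc = μ₀I·π/(4πR) = μ₀I/(4R) = 1.74×10⁻⁵ T.
Each semi-infinite lead is at perpendicular distance R = 0.0427 m from the centre, with the perpendicular foot at its near end, so it contributes μ₀I/(4πR); both point the same way, together 1.11×10⁻⁵ T.
Arc and leads all point the same direction: B = 1.74×10⁻⁵ + 1.11×10⁻⁵ = 2.84×10⁻⁵ T.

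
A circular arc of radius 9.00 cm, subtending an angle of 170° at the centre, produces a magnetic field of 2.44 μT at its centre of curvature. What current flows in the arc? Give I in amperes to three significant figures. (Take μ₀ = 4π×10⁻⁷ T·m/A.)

For a circular arc, B = μ₀Iφ/(4πR) with φ in radians; here φ = 2.967 rad.
So I = 4πRB/(μ₀φ) = 4π × 0.09 × 2.44×10⁻⁶ / (4π×10⁻⁷ × 2.967) = 0.740 A.

I ≈ 0.740 A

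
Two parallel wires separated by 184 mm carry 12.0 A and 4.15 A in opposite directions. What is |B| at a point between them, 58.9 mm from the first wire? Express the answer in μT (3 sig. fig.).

B ≈ 47.4 μT

Each long wire gives B = μ₀I/(2πd). Distances are d₁ = 0.0589 m and d₂ = 0.1251 m.
B₁ = 4.07×10⁻⁵ T, B₂ = 6.63×10⁻⁶ T.
Between antiparallel currents both contributions point the same way, so they add. B = B₁ + B₂ = 4.07×10⁻⁵ + 6.63×10⁻⁶ = 4.74×10⁻⁵ T.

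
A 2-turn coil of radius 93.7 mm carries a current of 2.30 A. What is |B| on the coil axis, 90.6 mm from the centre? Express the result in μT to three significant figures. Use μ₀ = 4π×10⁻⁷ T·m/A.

For an N-turn flat coil, B = Nμ₀IR²/[2(R²+z²)^(3/2)] with R = 0.0937 m, z = 0.0906 m.
B = 2 × 5.73×10⁻⁶ T = 1.15×10⁻⁵ T.

B ≈ 11.5 μT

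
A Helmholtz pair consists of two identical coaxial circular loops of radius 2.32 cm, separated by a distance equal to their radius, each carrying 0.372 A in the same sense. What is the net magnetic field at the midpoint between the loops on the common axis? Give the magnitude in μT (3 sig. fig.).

Each loop contributes B = μ₀IR²/[2(R²+z²)^(3/2)] on the axis, with z measured from that loop.
Loop 1 (z = 0.0116 m): B₁ = 7.21×10⁻⁶ T. Loop 2 (z = 0.0116 m): B₂ = 7.21×10⁻⁶ T.
The fields add: B = B₁ + B₂ = 1.44×10⁻⁵ T.

B ≈ 14.4 μT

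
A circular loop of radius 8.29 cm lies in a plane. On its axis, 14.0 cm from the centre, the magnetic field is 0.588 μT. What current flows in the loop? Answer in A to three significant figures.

On the axis of a loop, B = μ₀IR²/[2(R²+z²)^(3/2)], so I = 2B(R²+z²)^(3/2)/(μ₀R²).
R² + z² = 0.006872 + 0.0196 = 0.02647 m²; raised to 3/2 gives 4.31×10⁻³ m³.
I = 2 × 5.88×10⁻⁷ × 4.31×10⁻³ / (1.26×10⁻⁶ × 0.006872) = 0.587 A.

I ≈ 0.587 A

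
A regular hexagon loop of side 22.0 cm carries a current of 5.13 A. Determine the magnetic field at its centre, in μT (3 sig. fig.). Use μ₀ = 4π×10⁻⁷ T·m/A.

Each side is a finite straight segment at perpendicular distance d = a/(2 tan(π/6)) = 0.1905 m from the centre, with end-angles ±π/6.
One side contributes B₁ = (μ₀I/4πd)·2 sin(π/6) = 2.69×10⁻⁶ T.
All 6 sides add in the same direction: B = 6 × 2.69×10⁻⁶ = 1.62×10⁻⁵ T.

B ≈ 16.2 μT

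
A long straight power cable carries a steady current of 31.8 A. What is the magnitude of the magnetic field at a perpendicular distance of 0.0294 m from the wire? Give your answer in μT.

B ≈ 216 μT

For an infinitely long straight wire, B = μ₀I/(2πd).
B = (4π×10⁻⁷ × 31.8) / (2π × 0.0294) = 2.16×10⁻⁴ T.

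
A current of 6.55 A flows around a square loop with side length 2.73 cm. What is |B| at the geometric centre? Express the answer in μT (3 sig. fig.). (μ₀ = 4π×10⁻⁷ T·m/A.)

B ≈ 271 μT

Each side is a finite straight segment at perpendicular distance d = a/(2 tan(π/4)) = 0.01365 m from the centre, with end-angles ±π/4.
One side contributes B₁ = (μ₀I/4πd)·2 sin(π/4) = 6.79×10⁻⁵ T.
All 4 sides add in the same direction: B = 4 × 6.79×10⁻⁵ = 2.71×10⁻⁴ T.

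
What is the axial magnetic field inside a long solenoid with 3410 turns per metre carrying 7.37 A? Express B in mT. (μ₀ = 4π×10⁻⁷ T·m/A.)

Inside a long solenoid, B = μ₀nI with n = 3410 turns/m.
B = 4π×10⁻⁷ × 3410 × 7.37 = 3.16×10⁻² T.

B ≈ 31.6 mT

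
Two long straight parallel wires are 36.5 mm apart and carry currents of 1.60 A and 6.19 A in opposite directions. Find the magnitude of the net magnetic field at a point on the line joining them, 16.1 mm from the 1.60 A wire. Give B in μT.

B ≈ 80.6 μT

Each long wire gives B = μ₀I/(2πd). Distances are d₁ = 0.0161 m and d₂ = 0.0204 m.
B₁ = 1.99×10⁻⁵ T, B₂ = 6.07×10⁻⁵ T.
Between antiparallel currents both contributions point the same way, so they add. B = B₁ + B₂ = 1.99×10⁻⁵ + 6.07×10⁻⁵ = 8.06×10⁻⁵ T.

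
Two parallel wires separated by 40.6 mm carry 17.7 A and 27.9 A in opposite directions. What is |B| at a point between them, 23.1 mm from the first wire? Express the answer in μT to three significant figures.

Each long wire gives B = μ₀I/(2πd). Distances are d₁ = 0.0231 m and d₂ = 0.0175 m.
B₁ = 1.53×10⁻⁴ T, B₂ = 3.19×10⁻⁴ T.
Between antiparallel currents both contributions point the same way, so they add. B = B₁ + B₂ = 1.53×10⁻⁴ + 3.19×10⁻⁴ = 4.72×10⁻⁴ T.

B ≈ 472 μT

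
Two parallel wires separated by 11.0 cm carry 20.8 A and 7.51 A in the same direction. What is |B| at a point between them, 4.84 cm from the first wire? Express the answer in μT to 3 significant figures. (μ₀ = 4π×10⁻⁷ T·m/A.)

B ≈ 61.6 μT

Each long wire gives B = μ₀I/(2πd). Distances are d₁ = 0.0484 m and d₂ = 0.0616 m.
B₁ = 8.60×10⁻⁵ T, B₂ = 2.44×10⁻⁵ T.
Between parallel currents the two contributions point in opposite directions, so they subtract. B = |B₁ − B₂| = |8.60×10⁻⁵ − 2.44×10⁻⁵| = 6.16×10⁻⁵ T.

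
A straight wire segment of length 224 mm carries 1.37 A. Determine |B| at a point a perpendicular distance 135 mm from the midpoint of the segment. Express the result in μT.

B ≈ 1.30 μT

For a finite straight segment, B = (μ₀I/4πd)(sinθ₁ + sinθ₂), where θ₁, θ₂ are the angles from the perpendicular to each end.
The perpendicular from the point meets the wire at its midpoint, so each end is L/2 = 0.112 m away along the wire.
sinθ₁ = 0.112/√(0.112²+0.135²) = 0.6385; sinθ₂ = 0.112/√(0.112²+0.135²) = 0.6385.
B = (4π×10⁻⁷ × 1.37) / (4π × 0.135) × (0.6385 + 0.6385) = 1.30×10⁻⁶ T.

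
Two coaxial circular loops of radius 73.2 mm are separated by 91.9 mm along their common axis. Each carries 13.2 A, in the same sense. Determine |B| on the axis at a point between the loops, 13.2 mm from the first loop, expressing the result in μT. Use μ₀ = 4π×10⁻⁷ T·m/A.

B ≈ 144 μT

Each loop contributes B = μ₀IR²/[2(R²+z²)^(3/2)] on the axis, with z measured from that loop.
Loop 1 (z = 0.0132 m): B₁ = 1.08×10⁻⁴ T. Loop 2 (z = 0.0787 m): B₂ = 3.58×10⁻⁵ T.
The fields add: B = B₁ + B₂ = 1.44×10⁻⁴ T.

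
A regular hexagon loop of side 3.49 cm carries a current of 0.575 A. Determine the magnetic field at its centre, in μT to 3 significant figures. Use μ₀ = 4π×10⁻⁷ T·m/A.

B ≈ 11.4 μT

Each side is a finite straight segment at perpendicular distance d = a/(2 tan(π/6)) = 0.03022 m from the centre, with end-angles ±π/6.
One side contributes B₁ = (μ₀I/4πd)·2 sin(π/6) = 1.90×10⁻⁶ T.
All 6 sides add in the same direction: B = 6 × 1.90×10⁻⁶ = 1.14×10⁻⁵ T.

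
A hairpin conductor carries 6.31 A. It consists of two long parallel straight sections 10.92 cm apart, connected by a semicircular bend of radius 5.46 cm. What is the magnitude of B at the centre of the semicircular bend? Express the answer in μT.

B ≈ 59.4 μT

The semicircular arc contributes B_arc = μ₀I·π/(4πR) = μ₀I/(4R) = 3.63×10⁻⁵ T.
Each semi-infinite lead is at perpendicular distance R = 0.0546 m from the centre, with the perpendicular foot at its near end, so it contributes μ₀I/(4πR); both point the same way, together 2.31×10⁻⁵ T.
Arc and leads all point the same direction: B = 3.63×10⁻⁵ + 2.31×10⁻⁵ = 5.94×10⁻⁵ T.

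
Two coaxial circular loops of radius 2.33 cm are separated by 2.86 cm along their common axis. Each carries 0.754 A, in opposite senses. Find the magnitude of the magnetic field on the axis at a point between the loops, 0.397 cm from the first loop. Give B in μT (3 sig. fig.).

Each loop contributes B = μ₀IR²/[2(R²+z²)^(3/2)] on the axis, with z measured from that loop.
Loop 1 (z = 0.00397 m): B₁ = 1.95×10⁻⁵ T. Loop 2 (z = 0.02463 m): B₂ = 6.60×10⁻⁶ T.
The fields oppose: B = |B₁ − B₂| = 1.29×10⁻⁵ T.

B ≈ 12.9 μT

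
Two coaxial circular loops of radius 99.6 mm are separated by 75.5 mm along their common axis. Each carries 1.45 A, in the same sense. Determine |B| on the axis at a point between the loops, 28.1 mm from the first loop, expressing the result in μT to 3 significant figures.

B ≈ 14.9 μT

Each loop contributes B = μ₀IR²/[2(R²+z²)^(3/2)] on the axis, with z measured from that loop.
Loop 1 (z = 0.0281 m): B₁ = 8.15×10⁻⁶ T. Loop 2 (z = 0.0474 m): B₂ = 6.73×10⁻⁶ T.
The fields add: B = B₁ + B₂ = 1.49×10⁻⁵ T.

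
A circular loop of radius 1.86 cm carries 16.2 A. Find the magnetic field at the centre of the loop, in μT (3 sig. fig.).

At the centre of a circular loop the Biot–Savart law gives B = μ₀I/(2R).
B = (4π×10⁻⁷ × 16.2) / (2 × 0.0186) = 5.47×10⁻⁴ T.

B ≈ 547 μT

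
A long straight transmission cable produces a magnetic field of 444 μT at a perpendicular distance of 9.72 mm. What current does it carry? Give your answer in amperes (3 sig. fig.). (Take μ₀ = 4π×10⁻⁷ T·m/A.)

For a long straight wire B = μ₀I/(2πd), so I = 2πdB/μ₀.
I = 2π × 0.00972 × 4.44×10⁻⁴ / (4π×10⁻⁷) = 21.6 A.

I ≈ 21.6 A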